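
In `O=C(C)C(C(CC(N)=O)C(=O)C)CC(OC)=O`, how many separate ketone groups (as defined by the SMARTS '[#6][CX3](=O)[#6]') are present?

[#6][CX3](=O)[#6] is the SMARTS for a ketone: a carbonyl carbon (no H) flanked by two carbons.
The molecule carries 2 separate instances of an acetyl/ketone group (-C(=O)CH3) meeting every constraint; each maps to a distinct set of atoms, giving 2 matches.

2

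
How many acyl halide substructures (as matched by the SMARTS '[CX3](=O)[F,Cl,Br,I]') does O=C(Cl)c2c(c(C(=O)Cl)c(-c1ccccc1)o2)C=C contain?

[CX3](=O)[F,Cl,Br,I] is the SMARTS for an acyl halide: a carbonyl carbon bonded to a halogen.
The molecule carries 2 separate instances of an acyl chloride (-C(=O)Cl) meeting every constraint; each maps to a distinct set of atoms, giving 2 matches.

2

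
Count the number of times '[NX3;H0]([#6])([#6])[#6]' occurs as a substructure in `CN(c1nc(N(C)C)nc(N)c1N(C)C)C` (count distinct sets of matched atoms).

[NX3;H0]([#6])([#6])[#6] is the SMARTS for a tertiary amine: a trivalent nitrogen with no H, bonded to three carbons.
The molecule carries 3 separate instances of a dimethylamino group (-N(CH3)2) meeting every constraint; each maps to a distinct set of atoms, giving 3 matches.

3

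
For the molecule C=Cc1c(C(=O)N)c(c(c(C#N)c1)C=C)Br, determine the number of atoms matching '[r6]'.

6

The query [r6] means: r6 matches atoms in a six-membered ring.
Check the 16 heavy atoms by environment: 6× c (aromatic, in 6-ring) → match; 1× Br (acyclic) → no; 6× C (acyclic) → no; 2× N (acyclic) → no; 1× O (acyclic) → no.
That gives 6 matching atoms.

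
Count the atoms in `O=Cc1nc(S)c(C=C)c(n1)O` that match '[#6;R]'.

4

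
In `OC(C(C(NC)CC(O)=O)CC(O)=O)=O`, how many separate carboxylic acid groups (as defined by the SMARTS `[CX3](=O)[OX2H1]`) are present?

[CX3](=O)[OX2H1] is the SMARTS for a carboxylic acid: an sp2 carbon double-bonded to O and single-bonded to an -OH oxygen.
The molecule carries 3 separate instances of a carboxylic acid group (-C(=O)OH) meeting every constraint; each maps to a distinct set of atoms, giving 3 matches.

3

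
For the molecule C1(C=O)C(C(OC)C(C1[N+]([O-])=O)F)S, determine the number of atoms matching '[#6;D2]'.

1

The query [#6;D2] means: any carbon bonded to exactly two heavy atoms.
Check the 14 heavy atoms by environment: 5× C (D3) → no; 1× S (D1) → no; 1× C (D2) → match; 2× O (D1) → no; 1× N (charge +1, D3) → no; 1× O (charge -1, D1) → no; 1× F (D1) → no; 1× O (D2) → no; 1× C (D1) → no.
That gives 1 matching atom.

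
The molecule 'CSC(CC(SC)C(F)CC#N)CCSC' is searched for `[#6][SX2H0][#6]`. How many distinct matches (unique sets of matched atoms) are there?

3

[#6][SX2H0][#6] is the SMARTS for a thioether: an aliphatic sulfur bridging two carbons with no H on the sulfur.
The molecule carries 3 separate instances of a methylthio ether (-SCH3) meeting every constraint; each maps to a distinct set of atoms, giving 3 matches.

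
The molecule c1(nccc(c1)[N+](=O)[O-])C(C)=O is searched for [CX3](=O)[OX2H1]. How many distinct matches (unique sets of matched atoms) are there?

[CX3](=O)[OX2H1] is the SMARTS for a carboxylic acid: an sp2 carbon double-bonded to O and single-bonded to an -OH oxygen.
No fragment in the molecule satisfies every constraint, giving 0 matches.

0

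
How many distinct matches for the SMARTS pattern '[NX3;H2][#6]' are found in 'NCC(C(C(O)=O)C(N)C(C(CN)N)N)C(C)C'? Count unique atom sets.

[NX3;H2][#6] is the SMARTS for a primary amine: a trivalent nitrogen with two H attached to carbon.
The molecule carries 5 separate instances of a primary amino group (-NH2) meeting every constraint; each maps to a distinct set of atoms, giving 5 matches.

5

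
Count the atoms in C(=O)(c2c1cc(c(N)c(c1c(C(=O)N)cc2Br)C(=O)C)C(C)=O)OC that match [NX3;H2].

2

The query [NX3;H2] means: aliphatic N with 3 total connections, two of them H — an -NH2 nitrogen (amine or amide).
Check the 25 heavy atoms by environment: 8× c (aromatic, H0, X3) → no; 2× c (aromatic, H1, X3) → no; 4× C (H0, X3) → no; 4× O (H0, X1) → no; 1× O (H0, X2) → no; 3× C (H3, X4) → no; 2× N (H2, X3) → match; 1× Br (H0, X1) → no.
That gives 2 matching atoms.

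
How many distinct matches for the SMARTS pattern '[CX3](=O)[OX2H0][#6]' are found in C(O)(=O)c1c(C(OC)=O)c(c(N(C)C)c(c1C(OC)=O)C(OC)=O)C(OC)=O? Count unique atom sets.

[CX3](=O)[OX2H0][#6] is the SMARTS for an ester: a carbonyl carbon bonded to an oxygen that is itself bonded to carbon (no H on that O).
The molecule carries 4 separate instances of a methyl-ester group (-C(=O)OCH3) meeting every constraint; each maps to a distinct set of atoms, giving 4 matches.

4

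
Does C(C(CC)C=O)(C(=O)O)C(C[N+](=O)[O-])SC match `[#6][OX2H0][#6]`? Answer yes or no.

The pattern [#6][OX2H0][#6] describes an aliphatic oxygen bridging two carbons with no H on the oxygen — an ether.
The closest candidate here is a carboxylic acid group (-C(=O)OH), but the -OH oxygen has H1; the =O is OX1, not OX2. No other fragment satisfies the full query, so there is no match.

No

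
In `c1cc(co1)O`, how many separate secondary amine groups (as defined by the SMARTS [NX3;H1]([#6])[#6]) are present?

[NX3;H1]([#6])[#6] is the SMARTS for a secondary amine: a trivalent nitrogen with one H, bonded to two carbons.
No fragment in the molecule satisfies every constraint, giving 0 matches.

0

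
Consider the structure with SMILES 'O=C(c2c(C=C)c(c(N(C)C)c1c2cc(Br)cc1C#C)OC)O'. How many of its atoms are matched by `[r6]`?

Check the 23 heavy atoms by environment: 10× c (aromatic, in 6-ring) → match; 8× C (acyclic) → no; 1× Br (acyclic) → no; 3× O (acyclic) → no; 1× N (acyclic) → no.
That gives 10 matching atoms.

10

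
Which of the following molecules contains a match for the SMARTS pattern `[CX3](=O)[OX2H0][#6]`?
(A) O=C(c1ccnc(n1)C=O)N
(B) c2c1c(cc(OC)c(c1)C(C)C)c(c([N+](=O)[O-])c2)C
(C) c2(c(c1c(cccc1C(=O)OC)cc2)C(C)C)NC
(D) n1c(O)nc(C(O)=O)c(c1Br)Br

C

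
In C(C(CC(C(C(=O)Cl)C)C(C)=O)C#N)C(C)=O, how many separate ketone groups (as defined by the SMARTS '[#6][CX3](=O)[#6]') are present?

2

[#6][CX3](=O)[#6] is the SMARTS for a ketone: a carbonyl carbon (no H) flanked by two carbons.
The molecule carries 2 separate instances of an acetyl/ketone group (-C(=O)CH3) meeting every constraint; each maps to a distinct set of atoms, giving 2 matches.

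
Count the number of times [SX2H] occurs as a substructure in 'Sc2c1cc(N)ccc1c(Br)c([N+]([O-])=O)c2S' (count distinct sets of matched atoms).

2

[SX2H] is the SMARTS for a thiol: an aliphatic sulfur with two connections, one being H.
The molecule carries 2 separate instances of a thiol (-SH) meeting every constraint; each maps to a distinct set of atoms, giving 2 matches.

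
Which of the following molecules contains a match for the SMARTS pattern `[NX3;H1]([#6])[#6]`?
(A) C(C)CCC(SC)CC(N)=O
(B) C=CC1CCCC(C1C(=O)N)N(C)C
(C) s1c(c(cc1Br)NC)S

C

[NX3;H1]([#6])[#6] describes a trivalent nitrogen with one H, bonded to two carbons (a secondary amine).
(A) has a primary amide (-C(=O)NH2) but the -C(=O)NH2 nitrogen has H2, not H1.
(B) has a primary amide (-C(=O)NH2) but the -C(=O)NH2 nitrogen has H2, not H1.
(C) contains an N-methylamino group (-NHCH3), which satisfies every atom and bond constraint.
So the answer is (C).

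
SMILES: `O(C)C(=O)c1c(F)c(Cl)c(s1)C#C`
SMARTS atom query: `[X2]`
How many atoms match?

4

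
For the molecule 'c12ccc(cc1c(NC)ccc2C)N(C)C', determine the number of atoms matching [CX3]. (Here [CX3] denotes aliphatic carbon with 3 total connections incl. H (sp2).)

Check the 16 heavy atoms by environment: 10× c (aromatic, X3) → no; 2× N (X3) → no; 4× C (X4) → no.
No environment satisfies the query, so 0 matching atoms.

0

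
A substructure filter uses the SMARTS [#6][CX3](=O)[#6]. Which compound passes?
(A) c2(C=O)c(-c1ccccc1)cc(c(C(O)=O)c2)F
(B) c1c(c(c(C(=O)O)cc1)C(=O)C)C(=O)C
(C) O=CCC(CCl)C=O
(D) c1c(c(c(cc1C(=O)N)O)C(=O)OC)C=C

B

[#6][CX3](=O)[#6] describes a carbonyl carbon (no H) flanked by two carbons (a ketone).
(A) has an aldehyde (-CHO) but the carbonyl carbon has H1, so it is not flanked by two carbons.
(B) contains an acetyl/ketone group (-C(=O)CH3), which satisfies every atom and bond constraint.
(C) has an aldehyde (-CHO) but the carbonyl carbon has H1, so it is not flanked by two carbons.
(D) has a primary amide (-C(=O)NH2) but one neighbour of the carbonyl carbon is N, not C.
So the answer is (B).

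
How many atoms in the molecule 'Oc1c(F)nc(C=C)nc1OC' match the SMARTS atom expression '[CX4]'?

Check the 12 heavy atoms by environment: 2× n (aromatic, X2) → no; 4× c (aromatic, X3) → no; 2× C (X3) → no; 2× O (X2) → no; 1× C (X4) → match; 1× F (X1) → no.
That gives 1 matching atom.

1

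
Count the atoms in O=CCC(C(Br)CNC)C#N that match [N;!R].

2

The query [N;!R] means: aliphatic nitrogen not in a ring.
Check the 11 heavy atoms by environment: 7× C (acyclic) → no; 2× N (acyclic) → match; 1× Br (acyclic) → no; 1× O (acyclic) → no.
That gives 2 matching atoms.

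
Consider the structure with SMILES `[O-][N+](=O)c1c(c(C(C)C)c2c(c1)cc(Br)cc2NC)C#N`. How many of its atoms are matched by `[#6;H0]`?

Check the 21 heavy atoms by environment: 7× c (aromatic, H0) → match; 3× c (aromatic, H1) → no; 1× Br (H0) → no; 1× N (H1) → no; 3× C (H3) → no; 1× C (H1) → no; 1× C (H0) → match; 1× N (H0) → no; 1× N (charge +1, H0) → no; 1× O (charge -1, H0) → no; 1× O (H0) → no.
Summing the matching environments: 7 + 1 = 8 matching atoms.

8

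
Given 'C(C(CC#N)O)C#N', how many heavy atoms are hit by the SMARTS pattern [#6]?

5

The query [#6] means: #6 matches any atom with atomic number 6 (carbon, aromatic or aliphatic).
Check the 8 heavy atoms by environment: 5× C → match; 2× N → no; 1× O → no.
That gives 5 matching atoms.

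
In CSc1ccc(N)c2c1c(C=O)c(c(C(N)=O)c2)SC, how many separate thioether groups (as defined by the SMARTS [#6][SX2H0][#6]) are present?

2

[#6][SX2H0][#6] is the SMARTS for a thioether: an aliphatic sulfur bridging two carbons with no H on the sulfur.
The molecule carries 2 separate instances of a methylthio ether (-SCH3) meeting every constraint; each maps to a distinct set of atoms, giving 2 matches.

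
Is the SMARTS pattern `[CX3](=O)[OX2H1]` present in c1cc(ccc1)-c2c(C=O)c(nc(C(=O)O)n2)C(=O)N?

Yes

The pattern [CX3](=O)[OX2H1] describes an sp2 carbon double-bonded to O and single-bonded to an -OH oxygen — a carboxylic acid.
The molecule carries a carboxylic acid group (-C(=O)OH), whose atoms satisfy every constraint of the query, so the pattern matches.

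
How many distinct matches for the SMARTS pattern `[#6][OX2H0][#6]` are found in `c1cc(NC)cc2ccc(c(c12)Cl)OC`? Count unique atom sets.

[#6][OX2H0][#6] is the SMARTS for an ether: an aliphatic oxygen bridging two carbons with no H on the oxygen.
Exactly one fragment in the molecule meets all constraints, giving 1 match.

1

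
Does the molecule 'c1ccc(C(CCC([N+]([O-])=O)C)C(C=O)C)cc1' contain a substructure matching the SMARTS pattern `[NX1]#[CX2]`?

No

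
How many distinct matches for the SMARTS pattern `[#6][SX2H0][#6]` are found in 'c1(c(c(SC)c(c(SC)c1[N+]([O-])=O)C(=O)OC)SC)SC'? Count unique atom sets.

[#6][SX2H0][#6] is the SMARTS for a thioether: an aliphatic sulfur bridging two carbons with no H on the sulfur.
The molecule carries 4 separate instances of a methylthio ether (-SCH3) meeting every constraint; each maps to a distinct set of atoms, giving 4 matches.

4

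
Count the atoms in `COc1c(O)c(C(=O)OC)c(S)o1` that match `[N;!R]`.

0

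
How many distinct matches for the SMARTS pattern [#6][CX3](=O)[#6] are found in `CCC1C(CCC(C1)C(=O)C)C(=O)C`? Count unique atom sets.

2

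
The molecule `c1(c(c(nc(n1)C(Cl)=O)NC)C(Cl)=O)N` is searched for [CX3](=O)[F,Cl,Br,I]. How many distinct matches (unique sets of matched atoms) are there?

2

[CX3](=O)[F,Cl,Br,I] is the SMARTS for an acyl halide: a carbonyl carbon bonded to a halogen.
The molecule carries 2 separate instances of an acyl chloride (-C(=O)Cl) meeting every constraint; each maps to a distinct set of atoms, giving 2 matches.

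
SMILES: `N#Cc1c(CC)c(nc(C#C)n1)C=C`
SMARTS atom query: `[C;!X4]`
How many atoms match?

5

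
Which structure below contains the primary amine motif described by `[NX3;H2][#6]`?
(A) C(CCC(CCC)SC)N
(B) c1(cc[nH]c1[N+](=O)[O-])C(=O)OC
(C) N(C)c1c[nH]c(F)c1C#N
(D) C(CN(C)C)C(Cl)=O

[NX3;H2][#6] describes a trivalent nitrogen with two H attached to carbon (a primary amine).
(A) contains a primary amino group (-NH2), which satisfies every atom and bond constraint.
(B) has a nitro group (-[N+](=O)[O-]) but the nitrogen is [N+] with no H, not NX3H2.
(C) has an N-methylamino group (-NHCH3) but the nitrogen bears two carbons and only one H (H1), not H2.
(D) has a dimethylamino group (-N(CH3)2) but the nitrogen has H0, not H2.
So the answer is (A).

A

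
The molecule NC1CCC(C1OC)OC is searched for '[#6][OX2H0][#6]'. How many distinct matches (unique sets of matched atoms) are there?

2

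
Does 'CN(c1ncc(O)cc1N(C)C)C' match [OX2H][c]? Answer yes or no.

Yes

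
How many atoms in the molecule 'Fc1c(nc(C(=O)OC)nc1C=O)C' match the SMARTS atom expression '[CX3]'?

The query [CX3] means: C with X3: aliphatic carbon with exactly 3 total connections.
Check the 14 heavy atoms by environment: 2× n (aromatic, X2) → no; 4× c (aromatic, X3) → no; 2× C (X4) → no; 2× C (X3) → match; 2× O (X1) → no; 1× O (X2) → no; 1× F (X1) → no.
That gives 2 matching atoms.

2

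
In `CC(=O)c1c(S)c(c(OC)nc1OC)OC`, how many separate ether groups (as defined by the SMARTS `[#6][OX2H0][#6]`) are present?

3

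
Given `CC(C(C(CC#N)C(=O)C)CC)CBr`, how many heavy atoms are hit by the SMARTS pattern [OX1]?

1

The query [OX1] means: aliphatic oxygen with one total connection — typically a carbonyl =O or an oxide.
Check the 14 heavy atoms by environment: 9× C (X4) → no; 1× C (X3) → no; 1× O (X1) → match; 1× C (X2) → no; 1× N (X1) → no; 1× Br (X1) → no.
That gives 1 matching atom.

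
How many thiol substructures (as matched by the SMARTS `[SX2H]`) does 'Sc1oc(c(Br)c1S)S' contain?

[SX2H] is the SMARTS for a thiol: an aliphatic sulfur with two connections, one being H.
The molecule carries 3 separate instances of a thiol (-SH) meeting every constraint; each maps to a distinct set of atoms, giving 3 matches.

3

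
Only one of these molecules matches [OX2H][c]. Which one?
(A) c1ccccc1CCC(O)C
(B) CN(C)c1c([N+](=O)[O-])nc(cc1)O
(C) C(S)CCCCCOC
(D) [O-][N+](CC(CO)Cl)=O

B

[OX2H][c] describes a hydroxyl oxygen attached to an aromatic carbon (a phenol).
(A) has a hydroxyl group (-OH) but the -OH is on an aliphatic carbon, not an aromatic c.
(B) contains a hydroxyl group (-OH), which satisfies every atom and bond constraint.
(C) has a methoxy ether (-OCH3) but the oxygen has H0, not H1.
(D) has a hydroxyl group (-OH) but the -OH is on an aliphatic carbon, not an aromatic c.
So the answer is (B).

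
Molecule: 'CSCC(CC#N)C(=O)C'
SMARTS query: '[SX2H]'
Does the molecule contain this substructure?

No

The pattern [SX2H] describes an aliphatic sulfur with two connections, one being H — a thiol.
The closest candidate here is a methylthio ether (-SCH3), but the sulfur has H0 (bonded to two carbons), not H1. No other fragment satisfies the full query, so there is no match.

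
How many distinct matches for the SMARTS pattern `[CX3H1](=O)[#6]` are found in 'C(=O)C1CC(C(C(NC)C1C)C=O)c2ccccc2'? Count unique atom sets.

[CX3H1](=O)[#6] is the SMARTS for an aldehyde: an sp2 carbon with one H, double-bonded to O and single-bonded to carbon.
The molecule carries 2 separate instances of an aldehyde (-CHO) meeting every constraint; each maps to a distinct set of atoms, giving 2 matches.

2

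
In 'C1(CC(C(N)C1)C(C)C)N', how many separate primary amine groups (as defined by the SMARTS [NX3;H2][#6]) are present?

[NX3;H2][#6] is the SMARTS for a primary amine: a trivalent nitrogen with two H attached to carbon.
The molecule carries 2 separate instances of a primary amino group (-NH2) meeting every constraint; each maps to a distinct set of atoms, giving 2 matches.

2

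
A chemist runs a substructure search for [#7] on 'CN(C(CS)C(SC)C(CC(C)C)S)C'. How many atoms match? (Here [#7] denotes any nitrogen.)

1

The query [#7] means: #7 matches any nitrogen atom regardless of aromaticity.
Check the 15 heavy atoms by environment: 11× C → no; 3× S → no; 1× N → match.
That gives 1 matching atom.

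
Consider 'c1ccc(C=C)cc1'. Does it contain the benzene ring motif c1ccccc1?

Yes

The pattern c1ccccc1 describes six aromatic carbons in a ring — a benzene ring.
The required atom environment is present in the molecule, so the pattern matches.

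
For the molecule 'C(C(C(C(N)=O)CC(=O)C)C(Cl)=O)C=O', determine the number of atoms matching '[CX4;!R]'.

5

The query [CX4;!R] means: aliphatic carbon with four total connections, not in a ring.
Check the 15 heavy atoms by environment: 5× C (X4, acyclic) → match; 4× C (X3, acyclic) → no; 4× O (X1, acyclic) → no; 1× N (X3, acyclic) → no; 1× Cl (X1, acyclic) → no.
That gives 5 matching atoms.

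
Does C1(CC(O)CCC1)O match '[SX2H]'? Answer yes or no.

No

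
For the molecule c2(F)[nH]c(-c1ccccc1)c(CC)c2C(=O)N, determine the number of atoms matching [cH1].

5

Check the 17 heavy atoms by environment: 1× n (aromatic, H1) → no; 5× c (aromatic, H0) → no; 1× C (H0) → no; 1× O (H0) → no; 1× N (H2) → no; 5× c (aromatic, H1) → match; 1× C (H2) → no; 1× C (H3) → no; 1× F (H0) → no.
That gives 5 matching atoms.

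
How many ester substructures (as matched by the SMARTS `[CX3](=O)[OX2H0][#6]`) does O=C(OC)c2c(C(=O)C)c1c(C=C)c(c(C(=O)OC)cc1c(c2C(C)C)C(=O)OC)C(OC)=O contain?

4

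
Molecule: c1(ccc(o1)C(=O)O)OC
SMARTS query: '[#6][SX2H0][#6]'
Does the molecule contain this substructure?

No

The pattern [#6][SX2H0][#6] describes an aliphatic sulfur bridging two carbons with no H on the sulfur — a thioether.
The closest candidate here is a methoxy ether (-OCH3), but the bridging atom is O, not S. No other fragment satisfies the full query, so there is no match.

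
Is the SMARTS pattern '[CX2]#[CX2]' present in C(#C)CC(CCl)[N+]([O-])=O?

The pattern [CX2]#[CX2] describes a carbon-carbon triple bond — an alkyne.
The molecule carries an ethynyl group (-C#CH), whose atoms satisfy every constraint of the query, so the pattern matches.

Yes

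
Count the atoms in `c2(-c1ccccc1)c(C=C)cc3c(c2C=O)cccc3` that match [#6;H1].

12

Check the 20 heavy atoms by environment: 6× c (aromatic, H0) → no; 10× c (aromatic, H1) → match; 2× C (H1) → match; 1× C (H2) → no; 1× O (H0) → no.
Summing the matching environments: 10 + 2 = 12 matching atoms.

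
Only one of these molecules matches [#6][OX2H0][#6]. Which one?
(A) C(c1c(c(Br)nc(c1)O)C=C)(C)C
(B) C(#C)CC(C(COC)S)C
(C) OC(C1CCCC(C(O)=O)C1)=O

B

[#6][OX2H0][#6] describes an aliphatic oxygen bridging two carbons with no H on the oxygen (an ether).
(A) has a hydroxyl group (-OH) but the oxygen has H1, not H0 bridging two carbons.
(B) contains a methoxy ether (-OCH3), which satisfies every atom and bond constraint.
(C) has a carboxylic acid group (-C(=O)OH) but the -OH oxygen has H1; the =O is OX1, not OX2.
So the answer is (B).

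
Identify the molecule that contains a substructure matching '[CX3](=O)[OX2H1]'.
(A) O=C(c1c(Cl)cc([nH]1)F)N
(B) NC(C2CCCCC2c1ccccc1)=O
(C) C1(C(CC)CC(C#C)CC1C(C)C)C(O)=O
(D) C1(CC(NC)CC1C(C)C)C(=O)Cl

C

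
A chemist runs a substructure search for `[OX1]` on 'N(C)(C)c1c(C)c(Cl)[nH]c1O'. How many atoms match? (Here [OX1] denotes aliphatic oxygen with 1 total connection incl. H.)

The query [OX1] means: aliphatic oxygen with one total connection — typically a carbonyl =O or an oxide.
Check the 11 heavy atoms by environment: 1× n (aromatic, X3) → no; 4× c (aromatic, X3) → no; 1× Cl (X1) → no; 1× N (X3) → no; 3× C (X4) → no; 1× O (X2) → no.
No environment satisfies the query, so 0 matching atoms.

0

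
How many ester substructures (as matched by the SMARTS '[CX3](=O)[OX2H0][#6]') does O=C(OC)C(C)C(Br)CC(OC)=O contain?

2

[CX3](=O)[OX2H0][#6] is the SMARTS for an ester: a carbonyl carbon bonded to an oxygen that is itself bonded to carbon (no H on that O).
The molecule carries 2 separate instances of a methyl-ester group (-C(=O)OCH3) meeting every constraint; each maps to a distinct set of atoms, giving 2 matches.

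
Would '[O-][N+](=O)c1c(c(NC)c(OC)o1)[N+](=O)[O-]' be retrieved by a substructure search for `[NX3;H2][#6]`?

No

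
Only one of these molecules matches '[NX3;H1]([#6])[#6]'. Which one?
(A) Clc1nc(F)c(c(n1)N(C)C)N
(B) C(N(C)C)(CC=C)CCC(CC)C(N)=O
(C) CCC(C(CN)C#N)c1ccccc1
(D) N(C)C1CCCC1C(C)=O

[NX3;H1]([#6])[#6] describes a trivalent nitrogen with one H, bonded to two carbons (a secondary amine).
(A) has a dimethylamino group (-N(CH3)2) but the nitrogen has H0, not H1.
(B) has a primary amide (-C(=O)NH2) but the -C(=O)NH2 nitrogen has H2, not H1.
(C) has a primary amino group (-NH2) but the nitrogen has H2 and only one carbon neighbour.
(D) contains an N-methylamino group (-NHCH3), which satisfies every atom and bond constraint.
So the answer is (D).

D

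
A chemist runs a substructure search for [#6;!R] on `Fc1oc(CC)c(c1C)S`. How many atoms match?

3

Check the 10 heavy atoms by environment: 1× o (aromatic, in 5-ring) → no; 4× c (aromatic, in 5-ring) → no; 1× S (acyclic) → no; 1× F (acyclic) → no; 3× C (acyclic) → match.
That gives 3 matching atoms.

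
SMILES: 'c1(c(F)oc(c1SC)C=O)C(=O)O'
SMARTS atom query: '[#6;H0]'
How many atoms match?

The query [#6;H0] means: any carbon with no attached hydrogen.
Check the 13 heavy atoms by environment: 1× o (aromatic, H0) → no; 4× c (aromatic, H0) → match; 1× F (H0) → no; 1× C (H1) → no; 2× O (H0) → no; 1× S (H0) → no; 1× C (H3) → no; 1× C (H0) → match; 1× O (H1) → no.
Summing the matching environments: 4 + 1 = 5 matching atoms.

5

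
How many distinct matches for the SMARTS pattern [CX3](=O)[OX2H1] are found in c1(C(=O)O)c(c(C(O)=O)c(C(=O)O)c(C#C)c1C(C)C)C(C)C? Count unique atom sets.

[CX3](=O)[OX2H1] is the SMARTS for a carboxylic acid: an sp2 carbon double-bonded to O and single-bonded to an -OH oxygen.
The molecule carries 3 separate instances of a carboxylic acid group (-C(=O)OH) meeting every constraint; each maps to a distinct set of atoms, giving 3 matches.

3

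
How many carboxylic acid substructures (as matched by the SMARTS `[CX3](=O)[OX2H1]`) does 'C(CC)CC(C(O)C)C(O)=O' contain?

1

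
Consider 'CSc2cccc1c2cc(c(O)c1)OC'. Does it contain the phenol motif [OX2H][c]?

Yes

The pattern [OX2H][c] describes a hydroxyl oxygen attached to an aromatic carbon — a phenol.
The molecule carries a hydroxyl group (-OH), whose atoms satisfy every constraint of the query, so the pattern matches.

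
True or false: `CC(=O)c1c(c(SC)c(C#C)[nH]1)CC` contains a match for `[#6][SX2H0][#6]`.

The pattern [#6][SX2H0][#6] describes an aliphatic sulfur bridging two carbons with no H on the sulfur — a thioether.
The molecule carries a methylthio ether (-SCH3), whose atoms satisfy every constraint of the query, so the pattern matches.

True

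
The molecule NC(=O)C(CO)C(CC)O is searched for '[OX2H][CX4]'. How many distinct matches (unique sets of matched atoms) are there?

[OX2H][CX4] is the SMARTS for an aliphatic alcohol: a hydroxyl oxygen bound to an sp3 (X4) carbon.
The molecule carries 2 separate instances of a hydroxyl group (-OH) meeting every constraint; each maps to a distinct set of atoms, giving 2 matches.

2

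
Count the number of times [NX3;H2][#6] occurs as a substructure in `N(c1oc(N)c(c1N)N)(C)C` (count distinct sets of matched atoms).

[NX3;H2][#6] is the SMARTS for a primary amine: a trivalent nitrogen with two H attached to carbon.
The molecule carries 3 separate instances of a primary amino group (-NH2) meeting every constraint; each maps to a distinct set of atoms, giving 3 matches.

3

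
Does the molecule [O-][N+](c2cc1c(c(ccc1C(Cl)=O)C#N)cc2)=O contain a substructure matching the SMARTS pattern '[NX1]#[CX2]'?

The pattern [NX1]#[CX2] describes a nitrogen triple-bonded to a two-connected carbon — a nitrile.
The molecule carries a nitrile (-C#N), whose atoms satisfy every constraint of the query, so the pattern matches.

Yes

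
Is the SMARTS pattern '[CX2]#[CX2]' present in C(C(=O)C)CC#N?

No

The pattern [CX2]#[CX2] describes a carbon-carbon triple bond — an alkyne.
The closest candidate here is a nitrile (-C#N), but the triple bond is C#N, not C#C. No other fragment satisfies the full query, so there is no match.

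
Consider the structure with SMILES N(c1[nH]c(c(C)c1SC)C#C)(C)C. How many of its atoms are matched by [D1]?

Check the 13 heavy atoms by environment: 1× n (aromatic, D2) → no; 4× c (aromatic, D3) → no; 1× N (D3) → no; 5× C (D1) → match; 1× C (D2) → no; 1× S (D2) → no.
That gives 5 matching atoms.

5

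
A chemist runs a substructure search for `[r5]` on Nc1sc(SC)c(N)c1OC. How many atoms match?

5

The query [r5] means: r5 matches atoms in a five-membered ring.
Check the 11 heavy atoms by environment: 1× s (aromatic, in 5-ring) → match; 4× c (aromatic, in 5-ring) → match; 2× N (acyclic) → no; 1× S (acyclic) → no; 2× C (acyclic) → no; 1× O (acyclic) → no.
Summing the matching environments: 1 + 4 = 5 matching atoms.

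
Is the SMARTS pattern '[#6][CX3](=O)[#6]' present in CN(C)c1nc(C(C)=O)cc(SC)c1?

Yes

The pattern [#6][CX3](=O)[#6] describes a carbonyl carbon (no H) flanked by two carbons — a ketone.
The molecule carries an acetyl/ketone group (-C(=O)CH3), whose atoms satisfy every constraint of the query, so the pattern matches.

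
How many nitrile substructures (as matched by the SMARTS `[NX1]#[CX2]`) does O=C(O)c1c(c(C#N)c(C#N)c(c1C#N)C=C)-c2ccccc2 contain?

[NX1]#[CX2] is the SMARTS for a nitrile: a nitrogen triple-bonded to a two-connected carbon.
The molecule carries 3 separate instances of a nitrile (-C#N) meeting every constraint; each maps to a distinct set of atoms, giving 3 matches.

3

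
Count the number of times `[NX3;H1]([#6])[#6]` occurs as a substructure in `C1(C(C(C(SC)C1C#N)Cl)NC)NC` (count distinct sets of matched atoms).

[NX3;H1]([#6])[#6] is the SMARTS for a secondary amine: a trivalent nitrogen with one H, bonded to two carbons.
The molecule carries 2 separate instances of an N-methylamino group (-NHCH3) meeting every constraint; each maps to a distinct set of atoms, giving 2 matches.

2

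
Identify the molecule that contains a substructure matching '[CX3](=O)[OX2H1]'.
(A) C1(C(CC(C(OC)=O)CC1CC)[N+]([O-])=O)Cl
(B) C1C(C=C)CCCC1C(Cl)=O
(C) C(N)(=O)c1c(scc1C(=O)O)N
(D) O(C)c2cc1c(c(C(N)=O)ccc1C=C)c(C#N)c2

C

[CX3](=O)[OX2H1] describes an sp2 carbon double-bonded to O and single-bonded to an -OH oxygen (a carboxylic acid).
(A) has a methyl-ester group (-C(=O)OCH3) but the singly-bonded O has no H (OX2H0, not OX2H1).
(B) has an acyl chloride (-C(=O)Cl) but the carbonyl is bonded to Cl, not to an -OH oxygen.
(C) contains a carboxylic acid group (-C(=O)OH), which satisfies every atom and bond constraint.
(D) has a primary amide (-C(=O)NH2) but the carbonyl is bonded to N, not to an -OH oxygen.
So the answer is (C).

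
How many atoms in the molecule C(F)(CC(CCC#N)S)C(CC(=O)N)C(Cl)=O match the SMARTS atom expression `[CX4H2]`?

The query [CX4H2] means: sp3 carbon (X4) with exactly two hydrogens.
Check the 17 heavy atoms by environment: 4× C (H2, X4) → match; 3× C (H1, X4) → no; 1× S (H1, X2) → no; 2× C (H0, X3) → no; 2× O (H0, X1) → no; 1× N (H2, X3) → no; 1× F (H0, X1) → no; 1× C (H0, X2) → no; 1× N (H0, X1) → no; 1× Cl (H0, X1) → no.
That gives 4 matching atoms.

4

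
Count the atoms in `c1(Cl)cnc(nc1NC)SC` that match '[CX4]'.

2

The query [CX4] means: C with X4: aliphatic carbon with exactly 4 total connections (bonds + H).
Check the 11 heavy atoms by environment: 2× n (aromatic, X2) → no; 4× c (aromatic, X3) → no; 1× S (X2) → no; 2× C (X4) → match; 1× N (X3) → no; 1× Cl (X1) → no.
That gives 2 matching atoms.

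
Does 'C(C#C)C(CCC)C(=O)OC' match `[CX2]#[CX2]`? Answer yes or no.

The pattern [CX2]#[CX2] describes a carbon-carbon triple bond — an alkyne.
The molecule carries an ethynyl group (-C#CH), whose atoms satisfy every constraint of the query, so the pattern matches.

Yes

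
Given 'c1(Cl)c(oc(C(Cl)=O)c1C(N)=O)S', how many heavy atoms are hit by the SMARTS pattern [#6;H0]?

The query [#6;H0] means: any carbon with no attached hydrogen.
Check the 13 heavy atoms by environment: 1× o (aromatic, H0) → no; 4× c (aromatic, H0) → match; 1× S (H1) → no; 2× C (H0) → match; 2× O (H0) → no; 2× Cl (H0) → no; 1× N (H2) → no.
Summing the matching environments: 4 + 2 = 6 matching atoms.

6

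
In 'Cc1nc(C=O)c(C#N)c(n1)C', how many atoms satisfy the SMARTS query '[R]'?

The query [R] means: R matches any atom that is part of a ring.
Check the 12 heavy atoms by environment: 2× n (aromatic, in 6-ring) → match; 4× c (aromatic, in 6-ring) → match; 4× C (acyclic) → no; 1× N (acyclic) → no; 1× O (acyclic) → no.
Summing the matching environments: 2 + 4 = 6 matching atoms.

6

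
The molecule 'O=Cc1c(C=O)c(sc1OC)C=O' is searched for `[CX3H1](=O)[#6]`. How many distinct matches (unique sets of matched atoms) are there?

[CX3H1](=O)[#6] is the SMARTS for an aldehyde: an sp2 carbon with one H, double-bonded to O and single-bonded to carbon.
The molecule carries 3 separate instances of an aldehyde (-CHO) meeting every constraint; each maps to a distinct set of atoms, giving 3 matches.

3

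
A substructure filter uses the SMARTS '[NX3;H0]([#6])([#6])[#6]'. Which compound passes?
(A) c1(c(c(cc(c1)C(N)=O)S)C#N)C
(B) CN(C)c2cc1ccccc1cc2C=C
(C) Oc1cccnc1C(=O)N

[NX3;H0]([#6])([#6])[#6] describes a trivalent nitrogen with no H, bonded to three carbons (a tertiary amine).
(A) has a primary amide (-C(=O)NH2) but the amide nitrogen has H2 and only one carbon neighbour.
(B) contains a dimethylamino group (-N(CH3)2), which satisfies every atom and bond constraint.
(C) has a primary amide (-C(=O)NH2) but the amide nitrogen has H2 and only one carbon neighbour.
So the answer is (B).

B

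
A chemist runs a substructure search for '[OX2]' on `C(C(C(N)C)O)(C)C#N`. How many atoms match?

The query [OX2] means: aliphatic oxygen with two total connections — ether, hydroxyl, or ester single-bond O.
Check the 9 heavy atoms by environment: 5× C (X4) → no; 1× N (X3) → no; 1× C (X2) → no; 1× N (X1) → no; 1× O (X2) → match.
That gives 1 matching atom.

1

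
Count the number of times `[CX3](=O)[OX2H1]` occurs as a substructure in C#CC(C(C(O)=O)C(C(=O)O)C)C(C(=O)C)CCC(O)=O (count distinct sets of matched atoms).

[CX3](=O)[OX2H1] is the SMARTS for a carboxylic acid: an sp2 carbon double-bonded to O and single-bonded to an -OH oxygen.
The molecule carries 3 separate instances of a carboxylic acid group (-C(=O)OH) meeting every constraint; each maps to a distinct set of atoms, giving 3 matches.

3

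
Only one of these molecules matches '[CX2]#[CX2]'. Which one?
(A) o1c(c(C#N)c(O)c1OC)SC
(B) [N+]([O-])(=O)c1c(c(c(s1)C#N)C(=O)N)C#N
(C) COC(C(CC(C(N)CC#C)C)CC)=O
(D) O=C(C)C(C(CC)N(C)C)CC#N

C

[CX2]#[CX2] describes a carbon-carbon triple bond (an alkyne).
(A) has a nitrile (-C#N) but the triple bond is C#N, not C#C.
(B) has a nitrile (-C#N) but the triple bond is C#N, not C#C.
(C) contains an ethynyl group (-C#CH), which satisfies every atom and bond constraint.
(D) has a nitrile (-C#N) but the triple bond is C#N, not C#C.
So the answer is (C).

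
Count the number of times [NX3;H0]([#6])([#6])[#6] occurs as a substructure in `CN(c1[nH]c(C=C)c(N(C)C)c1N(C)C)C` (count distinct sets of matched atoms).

3

[NX3;H0]([#6])([#6])[#6] is the SMARTS for a tertiary amine: a trivalent nitrogen with no H, bonded to three carbons.
The molecule carries 3 separate instances of a dimethylamino group (-N(CH3)2) meeting every constraint; each maps to a distinct set of atoms, giving 3 matches.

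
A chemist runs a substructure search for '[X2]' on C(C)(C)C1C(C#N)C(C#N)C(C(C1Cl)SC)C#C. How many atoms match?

The query [X2] means: any atom with exactly two total connections (bonds + H).
Check the 18 heavy atoms by environment: 10× C (X4) → no; 4× C (X2) → match; 2× N (X1) → no; 1× S (X2) → match; 1× Cl (X1) → no.
Summing the matching environments: 4 + 1 = 5 matching atoms.

5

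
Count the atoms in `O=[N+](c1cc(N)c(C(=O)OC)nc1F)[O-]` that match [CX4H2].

The query [CX4H2] means: sp3 carbon (X4) with exactly two hydrogens.
Check the 15 heavy atoms by environment: 1× n (aromatic, H0, X2) → no; 4× c (aromatic, H0, X3) → no; 1× c (aromatic, H1, X3) → no; 1× F (H0, X1) → no; 1× N (H2, X3) → no; 1× N (charge +1, H0, X3) → no; 1× O (charge -1, H0, X1) → no; 2× O (H0, X1) → no; 1× C (H0, X3) → no; 1× O (H0, X2) → no; 1× C (H3, X4) → no.
No environment satisfies the query, so 0 matching atoms.

0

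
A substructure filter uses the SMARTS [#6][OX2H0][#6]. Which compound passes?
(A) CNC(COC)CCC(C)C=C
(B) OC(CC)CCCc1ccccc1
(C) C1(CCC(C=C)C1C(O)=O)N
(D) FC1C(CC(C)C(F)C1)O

[#6][OX2H0][#6] describes an aliphatic oxygen bridging two carbons with no H on the oxygen (an ether).
(A) contains a methoxy ether (-OCH3), which satisfies every atom and bond constraint.
(B) has a hydroxyl group (-OH) but the oxygen has H1, not H0 bridging two carbons.
(C) has a carboxylic acid group (-C(=O)OH) but the -OH oxygen has H1; the =O is OX1, not OX2.
(D) has a hydroxyl group (-OH) but the oxygen has H1, not H0 bridging two carbons.
So the answer is (A).

A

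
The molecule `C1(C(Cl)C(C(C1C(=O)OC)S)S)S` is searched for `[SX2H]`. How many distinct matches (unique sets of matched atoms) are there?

3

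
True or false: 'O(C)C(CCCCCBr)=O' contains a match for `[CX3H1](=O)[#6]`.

The pattern [CX3H1](=O)[#6] describes an sp2 carbon with one H, double-bonded to O and single-bonded to carbon — an aldehyde.
The closest candidate here is a methyl-ester group (-C(=O)OCH3), but the carbonyl carbon has H0, not H1. No other fragment satisfies the full query, so there is no match.

False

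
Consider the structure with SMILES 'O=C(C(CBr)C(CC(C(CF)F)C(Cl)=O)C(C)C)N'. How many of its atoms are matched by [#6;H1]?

5

The query [#6;H1] means: any carbon bearing exactly one hydrogen.
Check the 19 heavy atoms by environment: 3× C (H2) → no; 5× C (H1) → match; 2× F (H0) → no; 1× Br (H0) → no; 2× C (H3) → no; 2× C (H0) → no; 2× O (H0) → no; 1× N (H2) → no; 1× Cl (H0) → no.
That gives 5 matching atoms.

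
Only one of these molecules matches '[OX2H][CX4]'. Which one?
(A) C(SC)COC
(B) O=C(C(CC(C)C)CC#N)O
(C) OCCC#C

C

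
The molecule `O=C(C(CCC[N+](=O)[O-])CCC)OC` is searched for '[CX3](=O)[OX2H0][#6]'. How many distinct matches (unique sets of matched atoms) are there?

[CX3](=O)[OX2H0][#6] is the SMARTS for an ester: a carbonyl carbon bonded to an oxygen that is itself bonded to carbon (no H on that O).
Exactly one fragment in the molecule meets all constraints, giving 1 match.

1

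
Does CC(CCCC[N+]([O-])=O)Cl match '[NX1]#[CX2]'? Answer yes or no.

No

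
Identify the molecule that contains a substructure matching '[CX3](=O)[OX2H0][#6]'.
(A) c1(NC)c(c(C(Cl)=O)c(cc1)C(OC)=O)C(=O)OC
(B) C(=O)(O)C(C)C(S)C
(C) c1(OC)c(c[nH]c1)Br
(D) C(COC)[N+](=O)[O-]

A

[CX3](=O)[OX2H0][#6] describes a carbonyl carbon bonded to an oxygen that is itself bonded to carbon (no H on that O) (an ester).
(A) contains a methyl-ester group (-C(=O)OCH3), which satisfies every atom and bond constraint.
(B) has a carboxylic acid group (-C(=O)OH) but the singly-bonded O carries H (OX2H1, not H0).
(C) has a methoxy ether (-OCH3) but the ether oxygen is not adjacent to a C=O carbon.
(D) has a methoxy ether (-OCH3) but the ether oxygen is not adjacent to a C=O carbon.
So the answer is (A).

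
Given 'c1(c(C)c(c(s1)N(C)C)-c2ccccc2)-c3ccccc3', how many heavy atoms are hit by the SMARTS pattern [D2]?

11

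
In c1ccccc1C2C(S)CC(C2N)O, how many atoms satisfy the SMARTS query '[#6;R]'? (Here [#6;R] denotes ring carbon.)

11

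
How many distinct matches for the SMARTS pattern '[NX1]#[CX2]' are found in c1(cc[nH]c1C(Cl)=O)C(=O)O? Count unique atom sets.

[NX1]#[CX2] is the SMARTS for a nitrile: a nitrogen triple-bonded to a two-connected carbon.
No fragment in the molecule satisfies every constraint, giving 0 matches.

0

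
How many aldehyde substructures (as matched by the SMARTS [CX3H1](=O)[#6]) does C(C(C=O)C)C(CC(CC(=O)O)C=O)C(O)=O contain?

[CX3H1](=O)[#6] is the SMARTS for an aldehyde: an sp2 carbon with one H, double-bonded to O and single-bonded to carbon.
The molecule carries 2 separate instances of an aldehyde (-CHO) meeting every constraint; each maps to a distinct set of atoms, giving 2 matches.

2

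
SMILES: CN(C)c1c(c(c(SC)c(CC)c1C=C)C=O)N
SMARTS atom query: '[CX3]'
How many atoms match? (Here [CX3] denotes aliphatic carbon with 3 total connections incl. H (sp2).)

The query [CX3] means: C with X3: aliphatic carbon with exactly 3 total connections.
Check the 18 heavy atoms by environment: 6× c (aromatic, X3) → no; 2× N (X3) → no; 5× C (X4) → no; 1× S (X2) → no; 3× C (X3) → match; 1× O (X1) → no.
That gives 3 matching atoms.

3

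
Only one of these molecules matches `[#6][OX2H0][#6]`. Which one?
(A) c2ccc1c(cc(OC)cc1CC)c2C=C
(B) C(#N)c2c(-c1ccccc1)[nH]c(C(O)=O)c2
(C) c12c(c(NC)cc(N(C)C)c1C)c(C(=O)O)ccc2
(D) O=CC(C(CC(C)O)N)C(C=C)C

[#6][OX2H0][#6] describes an aliphatic oxygen bridging two carbons with no H on the oxygen (an ether).
(A) contains a methoxy ether (-OCH3), which satisfies every atom and bond constraint.
(B) has a carboxylic acid group (-C(=O)OH) but the -OH oxygen has H1; the =O is OX1, not OX2.
(C) has a carboxylic acid group (-C(=O)OH) but the -OH oxygen has H1; the =O is OX1, not OX2.
(D) has a hydroxyl group (-OH) but the oxygen has H1, not H0 bridging two carbons.
So the answer is (A).

A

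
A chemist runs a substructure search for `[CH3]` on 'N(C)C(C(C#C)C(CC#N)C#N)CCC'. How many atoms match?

The query [CH3] means: aliphatic carbon with exactly three hydrogens.
Check the 15 heavy atoms by environment: 3× C (H2) → no; 4× C (H1) → no; 2× C (H3) → match; 3× C (H0) → no; 1× N (H1) → no; 2× N (H0) → no.
That gives 2 matching atoms.

2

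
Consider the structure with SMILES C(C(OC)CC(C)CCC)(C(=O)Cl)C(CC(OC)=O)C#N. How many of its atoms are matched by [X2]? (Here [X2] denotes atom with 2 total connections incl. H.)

3

Check the 21 heavy atoms by environment: 12× C (X4) → no; 2× C (X3) → no; 2× O (X1) → no; 1× Cl (X1) → no; 2× O (X2) → match; 1× C (X2) → match; 1× N (X1) → no.
Summing the matching environments: 2 + 1 = 3 matching atoms.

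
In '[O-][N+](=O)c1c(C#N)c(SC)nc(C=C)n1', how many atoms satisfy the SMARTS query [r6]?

6

Check the 15 heavy atoms by environment: 2× n (aromatic, in 6-ring) → match; 4× c (aromatic, in 6-ring) → match; 4× C (acyclic) → no; 1× N (acyclic) → no; 1× N (charge +1, acyclic) → no; 1× O (charge -1, acyclic) → no; 1× O (acyclic) → no; 1× S (acyclic) → no.
Summing the matching environments: 2 + 4 = 6 matching atoms.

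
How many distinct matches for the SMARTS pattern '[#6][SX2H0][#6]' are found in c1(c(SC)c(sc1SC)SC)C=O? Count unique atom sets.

[#6][SX2H0][#6] is the SMARTS for a thioether: an aliphatic sulfur bridging two carbons with no H on the sulfur.
The molecule carries 3 separate instances of a methylthio ether (-SCH3) meeting every constraint; each maps to a distinct set of atoms, giving 3 matches.

3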